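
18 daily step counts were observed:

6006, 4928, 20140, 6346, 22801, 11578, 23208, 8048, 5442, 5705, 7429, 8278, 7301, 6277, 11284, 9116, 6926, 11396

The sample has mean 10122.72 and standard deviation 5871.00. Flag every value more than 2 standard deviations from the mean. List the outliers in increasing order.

22801, 23208

Cutoffs at x̄ ± 2s: 10122.72 ± 2·5871.00 = [-1619.28, 21864.72].
22801: z = 2.16, |z| > 2 → outlier.
23208: z = 2.23, |z| > 2 → outlier.
Every other value lies within [-1619.28, 21864.72].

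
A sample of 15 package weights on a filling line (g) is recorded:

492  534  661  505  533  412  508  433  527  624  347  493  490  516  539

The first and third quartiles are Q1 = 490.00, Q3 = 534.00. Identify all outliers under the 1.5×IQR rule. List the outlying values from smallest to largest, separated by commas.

IQR = Q3 − Q1 = 534.00 − 490.00 = 44.00.
Lower fence = Q1 − 1.5·IQR = 490.00 − 66.00 = 424.00.
Upper fence = Q3 + 1.5·IQR = 534.00 + 66.00 = 600.00.
347 < 424.00 → outlier.
412 < 424.00 → outlier.
624 > 600.00 → outlier.
661 > 600.00 → outlier.
All remaining values lie within [424.00, 600.00].

347, 412, 624, 661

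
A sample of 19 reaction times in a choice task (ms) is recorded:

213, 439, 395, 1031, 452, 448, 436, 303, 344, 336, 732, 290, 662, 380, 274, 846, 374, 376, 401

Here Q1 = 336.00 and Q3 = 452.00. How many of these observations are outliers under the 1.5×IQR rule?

IQR = 116.00; fences at 336.00 − 174.00 = 162.00 and 452.00 + 174.00 = 626.00.
Outside the cutoffs: 662, 732, 846, 1031.

4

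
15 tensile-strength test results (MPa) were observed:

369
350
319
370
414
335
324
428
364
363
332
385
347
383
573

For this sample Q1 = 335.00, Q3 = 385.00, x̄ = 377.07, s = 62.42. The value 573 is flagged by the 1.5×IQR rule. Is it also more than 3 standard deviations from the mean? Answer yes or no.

yes

z = (573 − 377.07) / 62.42 = 3.14.
|z| = 3.14 > 3.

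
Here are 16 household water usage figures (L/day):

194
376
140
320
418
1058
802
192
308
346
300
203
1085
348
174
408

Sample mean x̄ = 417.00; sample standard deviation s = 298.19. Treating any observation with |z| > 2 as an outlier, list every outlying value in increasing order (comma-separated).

Cutoffs at x̄ ± 2s: 417.00 ± 2·298.19 = [-179.38, 1013.38].
1058: z = 2.15, |z| > 2 → outlier.
1085: z = 2.24, |z| > 2 → outlier.
Every other value lies within [-179.38, 1013.38].

1058, 1085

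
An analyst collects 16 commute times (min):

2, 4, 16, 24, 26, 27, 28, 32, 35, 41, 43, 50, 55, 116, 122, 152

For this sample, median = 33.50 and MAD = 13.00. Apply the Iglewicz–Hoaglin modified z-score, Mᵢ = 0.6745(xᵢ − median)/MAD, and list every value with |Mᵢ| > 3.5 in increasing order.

116, 122, 152

|Mᵢ| > 3.5 ⇔ |xᵢ − 33.50| > 3.5·13.00/0.6745 = 67.46.
So outliers lie outside [-33.96, 100.96].
116: M = 4.28 → outlier.
122: M = 4.59 → outlier.
152: M = 6.15 → outlier.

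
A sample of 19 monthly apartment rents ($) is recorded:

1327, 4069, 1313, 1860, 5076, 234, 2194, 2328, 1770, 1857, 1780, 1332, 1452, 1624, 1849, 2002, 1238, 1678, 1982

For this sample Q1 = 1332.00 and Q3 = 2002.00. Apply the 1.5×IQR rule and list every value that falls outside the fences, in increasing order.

234, 4069, 5076

IQR = Q3 − Q1 = 2002.00 − 1332.00 = 670.00.
Lower fence = Q1 − 1.5·IQR = 1332.00 − 1005.00 = 327.00.
Upper fence = Q3 + 1.5·IQR = 2002.00 + 1005.00 = 3007.00.
234 < 327.00 → outlier.
4069 > 3007.00 → outlier.
5076 > 3007.00 → outlier.
All remaining values lie within [327.00, 3007.00].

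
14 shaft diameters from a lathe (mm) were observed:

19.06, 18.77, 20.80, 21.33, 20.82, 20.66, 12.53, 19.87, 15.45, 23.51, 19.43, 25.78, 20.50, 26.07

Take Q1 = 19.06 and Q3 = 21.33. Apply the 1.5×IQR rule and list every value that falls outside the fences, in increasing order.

IQR = Q3 − Q1 = 21.33 − 19.06 = 2.27.
Lower fence = Q1 − 1.5·IQR = 19.06 − 3.405 = 15.655.
Upper fence = Q3 + 1.5·IQR = 21.33 + 3.405 = 24.735.
12.53 < 15.655 → outlier.
15.45 < 15.655 → outlier.
25.78 > 24.735 → outlier.
26.07 > 24.735 → outlier.
All remaining values lie within [15.655, 24.735].

12.53, 15.45, 25.78, 26.07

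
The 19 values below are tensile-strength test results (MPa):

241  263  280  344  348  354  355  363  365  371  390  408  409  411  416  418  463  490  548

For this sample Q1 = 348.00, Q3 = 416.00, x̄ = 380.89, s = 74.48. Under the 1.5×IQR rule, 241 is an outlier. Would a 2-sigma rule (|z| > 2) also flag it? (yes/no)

no

z = (241 − 380.89) / 74.48 = -1.88.
|z| = 1.88 ≤ 2.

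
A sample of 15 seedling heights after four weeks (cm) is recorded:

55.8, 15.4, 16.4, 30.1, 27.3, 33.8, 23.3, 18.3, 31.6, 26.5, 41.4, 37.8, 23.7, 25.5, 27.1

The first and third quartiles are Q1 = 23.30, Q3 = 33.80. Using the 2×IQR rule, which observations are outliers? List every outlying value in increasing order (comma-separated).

55.8

IQR = Q3 − Q1 = 33.80 − 23.30 = 10.50.
Lower fence = Q1 − 2·IQR = 23.30 − 21.00 = 2.30.
Upper fence = Q3 + 2·IQR = 33.80 + 21.00 = 54.80.
55.8 > 54.80 → outlier.
All remaining values lie within [2.30, 54.80].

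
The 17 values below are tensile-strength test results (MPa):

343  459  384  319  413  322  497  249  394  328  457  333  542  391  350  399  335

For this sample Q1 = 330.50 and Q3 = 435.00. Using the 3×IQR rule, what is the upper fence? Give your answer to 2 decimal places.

748.50

IQR = Q3 − Q1 = 435.00 − 330.50 = 104.50.
Lower fence = Q1 − 3·IQR = 330.50 − 313.50 = 17.00.
Upper fence = Q3 + 3·IQR = 435.00 + 313.50 = 748.50.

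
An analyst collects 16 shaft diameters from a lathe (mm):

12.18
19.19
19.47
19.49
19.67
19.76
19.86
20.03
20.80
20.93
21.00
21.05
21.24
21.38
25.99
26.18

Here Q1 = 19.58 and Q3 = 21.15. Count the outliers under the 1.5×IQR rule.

3

IQR = 1.57; fences at 19.58 − 2.355 = 17.225 and 21.15 + 2.355 = 23.505.
Outside the cutoffs: 12.18, 25.99, 26.18.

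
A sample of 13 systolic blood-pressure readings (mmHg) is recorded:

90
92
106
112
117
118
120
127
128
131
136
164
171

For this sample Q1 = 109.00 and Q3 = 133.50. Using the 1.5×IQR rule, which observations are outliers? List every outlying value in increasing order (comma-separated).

IQR = Q3 − Q1 = 133.50 − 109.00 = 24.50.
Lower fence = Q1 − 1.5·IQR = 109.00 − 36.75 = 72.25.
Upper fence = Q3 + 1.5·IQR = 133.50 + 36.75 = 170.25.
171 > 170.25 → outlier.
All remaining values lie within [72.25, 170.25].

171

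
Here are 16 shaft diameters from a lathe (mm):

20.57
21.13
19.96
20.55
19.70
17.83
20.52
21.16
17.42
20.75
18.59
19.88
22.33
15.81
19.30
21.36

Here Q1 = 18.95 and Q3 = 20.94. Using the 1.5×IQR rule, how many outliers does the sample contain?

1

IQR = 1.99; fences at 18.95 − 2.985 = 15.965 and 20.94 + 2.985 = 23.925.
Outside the cutoffs: 15.81.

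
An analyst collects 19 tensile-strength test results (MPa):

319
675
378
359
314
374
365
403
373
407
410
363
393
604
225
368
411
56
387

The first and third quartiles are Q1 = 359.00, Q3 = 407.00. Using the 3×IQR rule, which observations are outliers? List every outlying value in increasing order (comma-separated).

56, 604, 675

IQR = Q3 − Q1 = 407.00 − 359.00 = 48.00.
Lower fence = Q1 − 3·IQR = 359.00 − 144.00 = 215.00.
Upper fence = Q3 + 3·IQR = 407.00 + 144.00 = 551.00.
56 < 215.00 → outlier.
604 > 551.00 → outlier.
675 > 551.00 → outlier.
All remaining values lie within [215.00, 551.00].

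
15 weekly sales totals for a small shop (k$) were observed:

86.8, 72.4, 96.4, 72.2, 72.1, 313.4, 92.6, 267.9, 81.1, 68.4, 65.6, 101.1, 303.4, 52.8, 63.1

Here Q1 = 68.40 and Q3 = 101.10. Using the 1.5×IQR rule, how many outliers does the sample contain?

IQR = 32.70; fences at 68.40 − 49.05 = 19.35 and 101.10 + 49.05 = 150.15.
Outside the cutoffs: 267.9, 303.4, 313.4.

3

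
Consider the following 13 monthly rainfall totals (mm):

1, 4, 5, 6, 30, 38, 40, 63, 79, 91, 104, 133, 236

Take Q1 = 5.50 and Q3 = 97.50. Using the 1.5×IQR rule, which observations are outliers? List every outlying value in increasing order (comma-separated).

236

IQR = Q3 − Q1 = 97.50 − 5.50 = 92.00.
Lower fence = Q1 − 1.5·IQR = 5.50 − 138.00 = -132.50.
Upper fence = Q3 + 1.5·IQR = 97.50 + 138.00 = 235.50.
236 > 235.50 → outlier.
All remaining values lie within [-132.50, 235.50].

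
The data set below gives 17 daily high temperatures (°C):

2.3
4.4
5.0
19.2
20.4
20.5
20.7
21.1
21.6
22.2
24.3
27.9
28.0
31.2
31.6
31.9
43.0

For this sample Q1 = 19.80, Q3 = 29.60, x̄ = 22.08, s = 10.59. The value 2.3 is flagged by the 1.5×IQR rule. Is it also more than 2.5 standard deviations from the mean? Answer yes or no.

z = (2.3 − 22.08) / 10.59 = -1.87.
|z| = 1.87 ≤ 2.5.

no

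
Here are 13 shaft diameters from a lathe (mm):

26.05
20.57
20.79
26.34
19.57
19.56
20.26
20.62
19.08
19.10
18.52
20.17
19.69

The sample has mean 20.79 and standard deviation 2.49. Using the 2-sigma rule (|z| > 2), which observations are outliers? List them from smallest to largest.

Cutoffs at x̄ ± 2s: 20.79 ± 2·2.49 = [15.81, 25.77].
26.05: z = 2.11, |z| > 2 → outlier.
26.34: z = 2.23, |z| > 2 → outlier.
Every other value lies within [15.81, 25.77].

26.05, 26.34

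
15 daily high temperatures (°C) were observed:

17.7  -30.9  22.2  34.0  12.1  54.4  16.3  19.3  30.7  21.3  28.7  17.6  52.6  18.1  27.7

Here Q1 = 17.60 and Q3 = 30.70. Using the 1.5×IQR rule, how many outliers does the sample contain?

3

IQR = 13.10; fences at 17.60 − 19.65 = -2.05 and 30.70 + 19.65 = 50.35.
Outside the cutoffs: -30.9, 52.6, 54.4.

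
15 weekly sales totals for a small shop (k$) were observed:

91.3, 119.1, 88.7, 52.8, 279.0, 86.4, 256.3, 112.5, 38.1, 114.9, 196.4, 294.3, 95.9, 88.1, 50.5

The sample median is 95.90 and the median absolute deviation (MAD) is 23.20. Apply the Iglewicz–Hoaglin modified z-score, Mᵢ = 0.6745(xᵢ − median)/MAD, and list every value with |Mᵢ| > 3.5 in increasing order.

|Mᵢ| > 3.5 ⇔ |xᵢ − 95.90| > 3.5·23.20/0.6745 = 120.39.
So outliers lie outside [-24.49, 216.29].
256.3: M = 4.66 → outlier.
279.0: M = 5.32 → outlier.
294.3: M = 5.77 → outlier.

256.3, 279.0, 294.3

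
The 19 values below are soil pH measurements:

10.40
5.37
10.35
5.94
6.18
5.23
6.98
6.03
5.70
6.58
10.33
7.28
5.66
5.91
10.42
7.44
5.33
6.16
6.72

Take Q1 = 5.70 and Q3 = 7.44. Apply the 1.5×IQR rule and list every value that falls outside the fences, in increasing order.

IQR = Q3 − Q1 = 7.44 − 5.70 = 1.74.
Lower fence = Q1 − 1.5·IQR = 5.70 − 2.61 = 3.09.
Upper fence = Q3 + 1.5·IQR = 7.44 + 2.61 = 10.05.
10.33 > 10.05 → outlier.
10.35 > 10.05 → outlier.
10.40 > 10.05 → outlier.
10.42 > 10.05 → outlier.
All remaining values lie within [3.09, 10.05].

10.33, 10.35, 10.40, 10.42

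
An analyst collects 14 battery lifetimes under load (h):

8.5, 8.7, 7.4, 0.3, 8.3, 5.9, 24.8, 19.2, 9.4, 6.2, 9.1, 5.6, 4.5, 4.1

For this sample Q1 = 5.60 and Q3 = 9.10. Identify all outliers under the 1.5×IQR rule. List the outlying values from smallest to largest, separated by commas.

0.3, 19.2, 24.8

IQR = Q3 − Q1 = 9.10 − 5.60 = 3.50.
Lower fence = Q1 − 1.5·IQR = 5.60 − 5.25 = 0.35.
Upper fence = Q3 + 1.5·IQR = 9.10 + 5.25 = 14.35.
0.3 < 0.35 → outlier.
19.2 > 14.35 → outlier.
24.8 > 14.35 → outlier.
All remaining values lie within [0.35, 14.35].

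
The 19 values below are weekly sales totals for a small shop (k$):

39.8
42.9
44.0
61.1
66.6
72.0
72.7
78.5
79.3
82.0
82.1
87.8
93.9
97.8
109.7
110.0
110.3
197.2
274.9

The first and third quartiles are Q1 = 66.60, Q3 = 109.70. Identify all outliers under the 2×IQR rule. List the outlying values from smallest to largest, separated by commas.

197.2, 274.9

IQR = Q3 − Q1 = 109.70 − 66.60 = 43.10.
Lower fence = Q1 − 2·IQR = 66.60 − 86.20 = -19.60.
Upper fence = Q3 + 2·IQR = 109.70 + 86.20 = 195.90.
197.2 > 195.90 → outlier.
274.9 > 195.90 → outlier.
All remaining values lie within [-19.60, 195.90].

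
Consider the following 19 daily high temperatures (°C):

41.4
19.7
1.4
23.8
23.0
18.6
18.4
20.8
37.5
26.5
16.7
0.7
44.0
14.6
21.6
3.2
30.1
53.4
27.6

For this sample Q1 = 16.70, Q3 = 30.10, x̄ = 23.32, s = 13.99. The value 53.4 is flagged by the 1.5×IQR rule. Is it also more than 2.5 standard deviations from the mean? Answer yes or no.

z = (53.4 − 23.32) / 13.99 = 2.15.
|z| = 2.15 ≤ 2.5.

no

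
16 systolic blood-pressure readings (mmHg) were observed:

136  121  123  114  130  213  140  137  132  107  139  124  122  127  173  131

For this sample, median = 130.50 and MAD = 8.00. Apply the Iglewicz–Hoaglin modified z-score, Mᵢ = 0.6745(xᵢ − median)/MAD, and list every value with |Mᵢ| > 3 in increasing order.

|Mᵢ| > 3 ⇔ |xᵢ − 130.50| > 3·8.00/0.6745 = 35.58.
So outliers lie outside [94.92, 166.08].
173: M = 3.58 → outlier.
213: M = 6.96 → outlier.

173, 213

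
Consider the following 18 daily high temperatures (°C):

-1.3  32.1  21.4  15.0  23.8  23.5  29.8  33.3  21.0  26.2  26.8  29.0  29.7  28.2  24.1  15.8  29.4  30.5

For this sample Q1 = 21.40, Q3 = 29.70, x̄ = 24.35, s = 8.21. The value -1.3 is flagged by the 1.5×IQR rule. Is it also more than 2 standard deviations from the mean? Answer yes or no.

yes

z = (-1.3 − 24.35) / 8.21 = -3.12.
|z| = 3.12 > 2.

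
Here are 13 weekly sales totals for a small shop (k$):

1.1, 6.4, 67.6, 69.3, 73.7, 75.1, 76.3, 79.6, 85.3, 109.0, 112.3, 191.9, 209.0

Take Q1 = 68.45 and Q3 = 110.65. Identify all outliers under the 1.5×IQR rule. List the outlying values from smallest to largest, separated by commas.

1.1, 191.9, 209.0

IQR = Q3 − Q1 = 110.65 − 68.45 = 42.20.
Lower fence = Q1 − 1.5·IQR = 68.45 − 63.30 = 5.15.
Upper fence = Q3 + 1.5·IQR = 110.65 + 63.30 = 173.95.
1.1 < 5.15 → outlier.
191.9 > 173.95 → outlier.
209.0 > 173.95 → outlier.
All remaining values lie within [5.15, 173.95].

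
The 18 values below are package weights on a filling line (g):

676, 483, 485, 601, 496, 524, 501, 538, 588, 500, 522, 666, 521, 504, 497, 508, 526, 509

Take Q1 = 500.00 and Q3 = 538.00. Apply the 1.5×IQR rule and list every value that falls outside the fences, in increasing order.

601, 666, 676

IQR = Q3 − Q1 = 538.00 − 500.00 = 38.00.
Lower fence = Q1 − 1.5·IQR = 500.00 − 57.00 = 443.00.
Upper fence = Q3 + 1.5·IQR = 538.00 + 57.00 = 595.00.
601 > 595.00 → outlier.
666 > 595.00 → outlier.
676 > 595.00 → outlier.
All remaining values lie within [443.00, 595.00].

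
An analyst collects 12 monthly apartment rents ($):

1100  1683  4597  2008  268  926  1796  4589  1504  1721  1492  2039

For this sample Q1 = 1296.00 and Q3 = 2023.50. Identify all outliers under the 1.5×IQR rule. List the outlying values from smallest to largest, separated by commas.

4589, 4597

IQR = Q3 − Q1 = 2023.50 − 1296.00 = 727.50.
Lower fence = Q1 − 1.5·IQR = 1296.00 − 1091.25 = 204.75.
Upper fence = Q3 + 1.5·IQR = 2023.50 + 1091.25 = 3114.75.
4589 > 3114.75 → outlier.
4597 > 3114.75 → outlier.
All remaining values lie within [204.75, 3114.75].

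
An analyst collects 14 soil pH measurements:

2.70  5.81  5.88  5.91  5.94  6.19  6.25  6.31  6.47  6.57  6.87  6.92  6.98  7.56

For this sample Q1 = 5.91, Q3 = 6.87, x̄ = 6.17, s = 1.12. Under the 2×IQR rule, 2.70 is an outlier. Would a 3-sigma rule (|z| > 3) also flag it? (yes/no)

z = (2.70 − 6.17) / 1.12 = -3.10.
|z| = 3.10 > 3.

yes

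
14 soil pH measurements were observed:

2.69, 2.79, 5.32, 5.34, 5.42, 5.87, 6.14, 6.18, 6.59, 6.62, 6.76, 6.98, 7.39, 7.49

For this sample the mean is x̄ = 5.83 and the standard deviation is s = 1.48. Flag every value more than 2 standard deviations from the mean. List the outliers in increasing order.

2.69, 2.79

Cutoffs at x̄ ± 2s: 5.83 ± 2·1.48 = [2.87, 8.79].
2.69: z = -2.12, |z| > 2 → outlier.
2.79: z = -2.05, |z| > 2 → outlier.
Every other value lies within [2.87, 8.79].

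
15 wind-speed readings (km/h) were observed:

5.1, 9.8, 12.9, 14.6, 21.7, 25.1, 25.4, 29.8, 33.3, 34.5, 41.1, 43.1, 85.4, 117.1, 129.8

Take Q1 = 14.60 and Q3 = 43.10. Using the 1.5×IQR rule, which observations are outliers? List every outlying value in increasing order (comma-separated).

117.1, 129.8

IQR = Q3 − Q1 = 43.10 − 14.60 = 28.50.
Lower fence = Q1 − 1.5·IQR = 14.60 − 42.75 = -28.15.
Upper fence = Q3 + 1.5·IQR = 43.10 + 42.75 = 85.85.
117.1 > 85.85 → outlier.
129.8 > 85.85 → outlier.
All remaining values lie within [-28.15, 85.85].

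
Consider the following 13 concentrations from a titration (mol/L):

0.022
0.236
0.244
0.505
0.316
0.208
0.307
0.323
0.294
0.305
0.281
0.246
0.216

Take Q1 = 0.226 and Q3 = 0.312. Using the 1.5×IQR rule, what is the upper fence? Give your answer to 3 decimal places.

IQR = Q3 − Q1 = 0.312 − 0.226 = 0.086.
Lower fence = Q1 − 1.5·IQR = 0.226 − 0.129 = 0.097.
Upper fence = Q3 + 1.5·IQR = 0.312 + 0.129 = 0.441.

0.441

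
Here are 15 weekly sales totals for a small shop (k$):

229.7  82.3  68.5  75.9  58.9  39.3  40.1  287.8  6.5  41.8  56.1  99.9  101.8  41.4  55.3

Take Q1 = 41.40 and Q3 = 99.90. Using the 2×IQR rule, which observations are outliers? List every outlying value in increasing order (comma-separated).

IQR = Q3 − Q1 = 99.90 − 41.40 = 58.50.
Lower fence = Q1 − 2·IQR = 41.40 − 117.00 = -75.60.
Upper fence = Q3 + 2·IQR = 99.90 + 117.00 = 216.90.
229.7 > 216.90 → outlier.
287.8 > 216.90 → outlier.
All remaining values lie within [-75.60, 216.90].

229.7, 287.8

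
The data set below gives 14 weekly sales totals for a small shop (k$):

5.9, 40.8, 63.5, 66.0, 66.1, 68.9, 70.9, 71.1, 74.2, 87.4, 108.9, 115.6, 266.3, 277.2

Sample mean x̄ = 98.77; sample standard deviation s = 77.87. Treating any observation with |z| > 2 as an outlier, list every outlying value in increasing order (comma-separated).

Cutoffs at x̄ ± 2s: 98.77 ± 2·77.87 = [-56.97, 254.51].
266.3: z = 2.15, |z| > 2 → outlier.
277.2: z = 2.29, |z| > 2 → outlier.
Every other value lies within [-56.97, 254.51].

266.3, 277.2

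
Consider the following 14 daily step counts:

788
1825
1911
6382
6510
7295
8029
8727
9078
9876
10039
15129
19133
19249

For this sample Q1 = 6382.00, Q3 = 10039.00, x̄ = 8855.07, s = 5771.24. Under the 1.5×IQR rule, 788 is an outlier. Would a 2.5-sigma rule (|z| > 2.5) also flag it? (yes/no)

z = (788 − 8855.07) / 5771.24 = -1.40.
|z| = 1.40 ≤ 2.5.

no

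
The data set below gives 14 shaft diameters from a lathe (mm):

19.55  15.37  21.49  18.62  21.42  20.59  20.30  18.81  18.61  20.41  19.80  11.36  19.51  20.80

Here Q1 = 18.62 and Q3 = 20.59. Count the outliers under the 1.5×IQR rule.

2

IQR = 1.97; fences at 18.62 − 2.955 = 15.665 and 20.59 + 2.955 = 23.545.
Outside the cutoffs: 11.36, 15.37.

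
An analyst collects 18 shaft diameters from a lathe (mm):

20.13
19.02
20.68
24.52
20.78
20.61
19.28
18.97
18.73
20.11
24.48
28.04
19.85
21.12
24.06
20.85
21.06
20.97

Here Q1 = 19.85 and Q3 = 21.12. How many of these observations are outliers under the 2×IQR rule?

4

IQR = 1.27; fences at 19.85 − 2.54 = 17.31 and 21.12 + 2.54 = 23.66.
Outside the cutoffs: 24.06, 24.48, 24.52, 28.04.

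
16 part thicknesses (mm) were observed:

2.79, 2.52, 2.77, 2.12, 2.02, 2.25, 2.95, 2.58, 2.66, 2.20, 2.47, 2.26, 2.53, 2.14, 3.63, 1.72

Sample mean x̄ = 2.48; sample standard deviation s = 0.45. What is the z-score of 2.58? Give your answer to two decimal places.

z = (2.58 − 2.48) / 0.45 = 0.22.

0.22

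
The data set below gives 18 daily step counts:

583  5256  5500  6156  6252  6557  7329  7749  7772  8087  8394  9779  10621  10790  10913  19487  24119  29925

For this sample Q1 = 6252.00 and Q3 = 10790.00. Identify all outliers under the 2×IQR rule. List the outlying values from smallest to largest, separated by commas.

24119, 29925

IQR = Q3 − Q1 = 10790.00 − 6252.00 = 4538.00.
Lower fence = Q1 − 2·IQR = 6252.00 − 9076.00 = -2824.00.
Upper fence = Q3 + 2·IQR = 10790.00 + 9076.00 = 19866.00.
24119 > 19866.00 → outlier.
29925 > 19866.00 → outlier.
All remaining values lie within [-2824.00, 19866.00].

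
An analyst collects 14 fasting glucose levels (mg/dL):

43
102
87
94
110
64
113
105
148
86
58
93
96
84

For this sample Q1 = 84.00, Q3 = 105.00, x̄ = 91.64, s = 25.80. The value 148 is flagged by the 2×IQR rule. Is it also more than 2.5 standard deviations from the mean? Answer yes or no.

no

z = (148 − 91.64) / 25.80 = 2.18.
|z| = 2.18 ≤ 2.5.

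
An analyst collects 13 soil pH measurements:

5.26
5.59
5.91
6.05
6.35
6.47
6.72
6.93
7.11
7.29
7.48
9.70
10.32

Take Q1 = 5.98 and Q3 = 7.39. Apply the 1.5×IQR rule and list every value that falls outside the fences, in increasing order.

IQR = Q3 − Q1 = 7.39 − 5.98 = 1.41.
Lower fence = Q1 − 1.5·IQR = 5.98 − 2.115 = 3.865.
Upper fence = Q3 + 1.5·IQR = 7.39 + 2.115 = 9.505.
9.70 > 9.505 → outlier.
10.32 > 9.505 → outlier.
All remaining values lie within [3.865, 9.505].

9.70, 10.32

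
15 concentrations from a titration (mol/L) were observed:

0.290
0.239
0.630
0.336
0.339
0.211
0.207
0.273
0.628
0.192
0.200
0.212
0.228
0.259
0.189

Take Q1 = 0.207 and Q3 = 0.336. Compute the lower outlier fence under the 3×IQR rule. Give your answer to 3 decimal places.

-0.180

IQR = Q3 − Q1 = 0.336 − 0.207 = 0.129.
Lower fence = Q1 − 3·IQR = 0.207 − 0.387 = -0.180.
Upper fence = Q3 + 3·IQR = 0.336 + 0.387 = 0.723.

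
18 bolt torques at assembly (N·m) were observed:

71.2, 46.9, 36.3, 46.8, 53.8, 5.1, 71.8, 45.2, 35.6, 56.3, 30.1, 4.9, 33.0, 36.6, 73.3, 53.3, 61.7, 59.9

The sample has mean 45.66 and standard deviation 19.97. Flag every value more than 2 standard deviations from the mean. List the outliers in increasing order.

Cutoffs at x̄ ± 2s: 45.66 ± 2·19.97 = [5.72, 85.60].
4.9: z = -2.04, |z| > 2 → outlier.
5.1: z = -2.03, |z| > 2 → outlier.
Every other value lies within [5.72, 85.60].

4.9, 5.1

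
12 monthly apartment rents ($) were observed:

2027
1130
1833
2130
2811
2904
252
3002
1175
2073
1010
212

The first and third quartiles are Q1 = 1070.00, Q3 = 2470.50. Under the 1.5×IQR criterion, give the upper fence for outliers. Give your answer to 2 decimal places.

4571.25

IQR = Q3 − Q1 = 2470.50 − 1070.00 = 1400.50.
Lower fence = Q1 − 1.5·IQR = 1070.00 − 2100.75 = -1030.75.
Upper fence = Q3 + 1.5·IQR = 2470.50 + 2100.75 = 4571.25.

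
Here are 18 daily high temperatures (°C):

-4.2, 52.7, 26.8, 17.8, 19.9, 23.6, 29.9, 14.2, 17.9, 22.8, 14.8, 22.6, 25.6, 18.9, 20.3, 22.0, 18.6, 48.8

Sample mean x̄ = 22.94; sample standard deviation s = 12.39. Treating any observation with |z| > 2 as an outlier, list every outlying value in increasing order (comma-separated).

Cutoffs at x̄ ± 2s: 22.94 ± 2·12.39 = [-1.84, 47.72].
-4.2: z = -2.19, |z| > 2 → outlier.
48.8: z = 2.09, |z| > 2 → outlier.
52.7: z = 2.40, |z| > 2 → outlier.
Every other value lies within [-1.84, 47.72].

-4.2, 48.8, 52.7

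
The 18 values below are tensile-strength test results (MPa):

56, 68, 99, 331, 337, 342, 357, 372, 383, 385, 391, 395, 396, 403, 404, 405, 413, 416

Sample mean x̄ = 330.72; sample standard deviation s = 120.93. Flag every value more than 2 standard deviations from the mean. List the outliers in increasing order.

56, 68

Cutoffs at x̄ ± 2s: 330.72 ± 2·120.93 = [88.86, 572.58].
56: z = -2.27, |z| > 2 → outlier.
68: z = -2.17, |z| > 2 → outlier.
Every other value lies within [88.86, 572.58].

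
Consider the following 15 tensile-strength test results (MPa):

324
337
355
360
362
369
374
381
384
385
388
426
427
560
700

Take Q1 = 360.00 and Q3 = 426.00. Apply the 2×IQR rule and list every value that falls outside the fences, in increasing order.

560, 700

IQR = Q3 − Q1 = 426.00 − 360.00 = 66.00.
Lower fence = Q1 − 2·IQR = 360.00 − 132.00 = 228.00.
Upper fence = Q3 + 2·IQR = 426.00 + 132.00 = 558.00.
560 > 558.00 → outlier.
700 > 558.00 → outlier.
All remaining values lie within [228.00, 558.00].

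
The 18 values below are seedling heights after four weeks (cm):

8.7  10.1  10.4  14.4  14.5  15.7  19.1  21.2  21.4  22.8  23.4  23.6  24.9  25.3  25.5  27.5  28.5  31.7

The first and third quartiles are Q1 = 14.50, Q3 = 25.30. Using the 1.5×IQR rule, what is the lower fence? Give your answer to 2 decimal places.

IQR = Q3 − Q1 = 25.30 − 14.50 = 10.80.
Lower fence = Q1 − 1.5·IQR = 14.50 − 16.20 = -1.70.
Upper fence = Q3 + 1.5·IQR = 25.30 + 16.20 = 41.50.

-1.70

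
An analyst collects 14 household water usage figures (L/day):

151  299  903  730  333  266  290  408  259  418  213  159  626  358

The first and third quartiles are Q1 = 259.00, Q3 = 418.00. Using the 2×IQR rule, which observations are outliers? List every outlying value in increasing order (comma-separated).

903

IQR = Q3 − Q1 = 418.00 − 259.00 = 159.00.
Lower fence = Q1 − 2·IQR = 259.00 − 318.00 = -59.00.
Upper fence = Q3 + 2·IQR = 418.00 + 318.00 = 736.00.
903 > 736.00 → outlier.
All remaining values lie within [-59.00, 736.00].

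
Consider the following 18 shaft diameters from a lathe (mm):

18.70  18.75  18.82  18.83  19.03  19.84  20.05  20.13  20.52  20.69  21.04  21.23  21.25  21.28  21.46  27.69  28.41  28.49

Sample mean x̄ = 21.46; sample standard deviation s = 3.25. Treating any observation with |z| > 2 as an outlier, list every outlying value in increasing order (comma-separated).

28.41, 28.49

Cutoffs at x̄ ± 2s: 21.46 ± 2·3.25 = [14.96, 27.96].
28.41: z = 2.14, |z| > 2 → outlier.
28.49: z = 2.16, |z| > 2 → outlier.
Every other value lies within [14.96, 27.96].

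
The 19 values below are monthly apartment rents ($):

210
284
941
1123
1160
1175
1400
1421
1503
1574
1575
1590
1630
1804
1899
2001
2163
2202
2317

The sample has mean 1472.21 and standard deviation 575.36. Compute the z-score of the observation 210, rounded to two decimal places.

z = (210 − 1472.21) / 575.36 = -2.19.

-2.19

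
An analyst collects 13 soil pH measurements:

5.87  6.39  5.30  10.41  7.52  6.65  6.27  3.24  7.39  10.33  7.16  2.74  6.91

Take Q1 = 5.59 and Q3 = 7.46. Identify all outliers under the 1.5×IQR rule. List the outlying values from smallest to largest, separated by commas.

IQR = Q3 − Q1 = 7.46 − 5.59 = 1.87.
Lower fence = Q1 − 1.5·IQR = 5.59 − 2.805 = 2.785.
Upper fence = Q3 + 1.5·IQR = 7.46 + 2.805 = 10.265.
2.74 < 2.785 → outlier.
10.33 > 10.265 → outlier.
10.41 > 10.265 → outlier.
All remaining values lie within [2.785, 10.265].

2.74, 10.33, 10.41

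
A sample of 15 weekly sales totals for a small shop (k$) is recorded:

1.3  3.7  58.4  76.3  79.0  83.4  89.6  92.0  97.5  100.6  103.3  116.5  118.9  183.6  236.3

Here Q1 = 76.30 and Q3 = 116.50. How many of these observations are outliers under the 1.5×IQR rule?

4

IQR = 40.20; fences at 76.30 − 60.30 = 16.00 and 116.50 + 60.30 = 176.80.
Outside the cutoffs: 1.3, 3.7, 183.6, 236.3.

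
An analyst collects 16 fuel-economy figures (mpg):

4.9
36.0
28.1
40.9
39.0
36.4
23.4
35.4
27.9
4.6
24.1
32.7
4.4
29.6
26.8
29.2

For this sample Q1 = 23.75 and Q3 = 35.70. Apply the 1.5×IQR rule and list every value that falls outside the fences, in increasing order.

4.4, 4.6, 4.9

IQR = Q3 − Q1 = 35.70 − 23.75 = 11.95.
Lower fence = Q1 − 1.5·IQR = 23.75 − 17.925 = 5.825.
Upper fence = Q3 + 1.5·IQR = 35.70 + 17.925 = 53.625.
4.4 < 5.825 → outlier.
4.6 < 5.825 → outlier.
4.9 < 5.825 → outlier.
All remaining values lie within [5.825, 53.625].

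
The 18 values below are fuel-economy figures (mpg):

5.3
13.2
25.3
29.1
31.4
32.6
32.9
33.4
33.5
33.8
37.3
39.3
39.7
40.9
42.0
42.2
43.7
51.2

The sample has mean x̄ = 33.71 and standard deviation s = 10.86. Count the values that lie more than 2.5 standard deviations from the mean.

1

Cutoffs: x̄ ± 2.5s = [6.56, 60.86].
Outside the cutoffs: 5.3.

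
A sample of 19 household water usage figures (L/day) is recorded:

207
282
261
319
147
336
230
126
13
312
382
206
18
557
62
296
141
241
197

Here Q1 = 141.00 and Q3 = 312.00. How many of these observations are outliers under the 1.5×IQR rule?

0

IQR = 171.00; fences at 141.00 − 256.50 = -115.50 and 312.00 + 256.50 = 568.50.
Every value lies within the cutoffs.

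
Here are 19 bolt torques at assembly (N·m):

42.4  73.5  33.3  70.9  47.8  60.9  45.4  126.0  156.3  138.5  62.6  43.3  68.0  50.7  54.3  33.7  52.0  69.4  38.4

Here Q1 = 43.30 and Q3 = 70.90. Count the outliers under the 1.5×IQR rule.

IQR = 27.60; fences at 43.30 − 41.40 = 1.90 and 70.90 + 41.40 = 112.30.
Outside the cutoffs: 126.0, 138.5, 156.3.

3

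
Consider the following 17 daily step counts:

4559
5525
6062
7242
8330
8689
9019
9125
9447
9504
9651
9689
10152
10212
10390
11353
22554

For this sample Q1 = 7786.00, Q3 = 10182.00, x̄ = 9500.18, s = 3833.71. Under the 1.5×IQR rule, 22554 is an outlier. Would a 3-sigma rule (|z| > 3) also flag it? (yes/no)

yes

z = (22554 − 9500.18) / 3833.71 = 3.41.
|z| = 3.41 > 3.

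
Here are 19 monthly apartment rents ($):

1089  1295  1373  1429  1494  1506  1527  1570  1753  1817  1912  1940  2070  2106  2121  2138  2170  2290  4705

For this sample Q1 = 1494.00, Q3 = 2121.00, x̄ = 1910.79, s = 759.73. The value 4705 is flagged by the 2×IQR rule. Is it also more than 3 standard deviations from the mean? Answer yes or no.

yes

z = (4705 − 1910.79) / 759.73 = 3.68.
|z| = 3.68 > 3.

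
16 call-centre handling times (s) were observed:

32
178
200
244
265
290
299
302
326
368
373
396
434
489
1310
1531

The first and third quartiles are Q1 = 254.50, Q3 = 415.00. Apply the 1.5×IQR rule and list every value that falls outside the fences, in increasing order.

IQR = Q3 − Q1 = 415.00 − 254.50 = 160.50.
Lower fence = Q1 − 1.5·IQR = 254.50 − 240.75 = 13.75.
Upper fence = Q3 + 1.5·IQR = 415.00 + 240.75 = 655.75.
1310 > 655.75 → outlier.
1531 > 655.75 → outlier.
All remaining values lie within [13.75, 655.75].

1310, 1531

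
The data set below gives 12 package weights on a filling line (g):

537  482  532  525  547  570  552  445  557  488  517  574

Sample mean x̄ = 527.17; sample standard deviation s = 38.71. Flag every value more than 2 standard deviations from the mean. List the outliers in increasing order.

445

Cutoffs at x̄ ± 2s: 527.17 ± 2·38.71 = [449.75, 604.59].
445: z = -2.12, |z| > 2 → outlier.
Every other value lies within [449.75, 604.59].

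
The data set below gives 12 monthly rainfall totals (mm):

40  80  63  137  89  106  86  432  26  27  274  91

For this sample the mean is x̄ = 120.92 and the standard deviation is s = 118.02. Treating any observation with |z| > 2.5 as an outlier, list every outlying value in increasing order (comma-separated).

432

Cutoffs at x̄ ± 2.5s: 120.92 ± 2.5·118.02 = [-174.13, 415.97].
432: z = 2.64, |z| > 2.5 → outlier.
Every other value lies within [-174.13, 415.97].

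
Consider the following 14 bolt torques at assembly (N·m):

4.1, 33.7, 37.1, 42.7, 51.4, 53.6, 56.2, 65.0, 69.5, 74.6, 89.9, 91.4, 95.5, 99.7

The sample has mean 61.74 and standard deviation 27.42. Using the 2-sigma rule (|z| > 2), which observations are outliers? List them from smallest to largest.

Cutoffs at x̄ ± 2s: 61.74 ± 2·27.42 = [6.90, 116.58].
4.1: z = -2.10, |z| > 2 → outlier.
Every other value lies within [6.90, 116.58].

4.1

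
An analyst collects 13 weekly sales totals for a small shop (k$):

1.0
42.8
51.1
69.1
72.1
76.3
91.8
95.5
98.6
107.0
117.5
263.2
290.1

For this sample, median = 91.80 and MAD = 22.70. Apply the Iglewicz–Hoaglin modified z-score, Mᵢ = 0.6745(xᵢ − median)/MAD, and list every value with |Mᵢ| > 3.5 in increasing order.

|Mᵢ| > 3.5 ⇔ |xᵢ − 91.80| > 3.5·22.70/0.6745 = 117.79.
So outliers lie outside [-25.99, 209.59].
263.2: M = 5.09 → outlier.
290.1: M = 5.89 → outlier.

263.2, 290.1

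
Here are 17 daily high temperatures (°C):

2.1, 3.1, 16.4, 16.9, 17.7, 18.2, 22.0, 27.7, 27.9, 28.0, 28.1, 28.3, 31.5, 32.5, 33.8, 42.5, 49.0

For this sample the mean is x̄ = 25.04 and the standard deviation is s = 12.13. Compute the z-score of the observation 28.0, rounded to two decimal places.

0.24

z = (28.0 − 25.04) / 12.13 = 0.24.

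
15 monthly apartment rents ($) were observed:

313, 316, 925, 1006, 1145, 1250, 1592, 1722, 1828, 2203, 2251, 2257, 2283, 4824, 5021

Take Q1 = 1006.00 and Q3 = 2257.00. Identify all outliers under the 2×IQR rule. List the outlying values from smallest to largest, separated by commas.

IQR = Q3 − Q1 = 2257.00 − 1006.00 = 1251.00.
Lower fence = Q1 − 2·IQR = 1006.00 − 2502.00 = -1496.00.
Upper fence = Q3 + 2·IQR = 2257.00 + 2502.00 = 4759.00.
4824 > 4759.00 → outlier.
5021 > 4759.00 → outlier.
All remaining values lie within [-1496.00, 4759.00].

4824, 5021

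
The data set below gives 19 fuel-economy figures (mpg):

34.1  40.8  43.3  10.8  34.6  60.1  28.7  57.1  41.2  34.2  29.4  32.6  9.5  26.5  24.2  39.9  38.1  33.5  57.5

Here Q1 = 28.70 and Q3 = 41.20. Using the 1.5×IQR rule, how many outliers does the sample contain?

2

IQR = 12.50; fences at 28.70 − 18.75 = 9.95 and 41.20 + 18.75 = 59.95.
Outside the cutoffs: 9.5, 60.1.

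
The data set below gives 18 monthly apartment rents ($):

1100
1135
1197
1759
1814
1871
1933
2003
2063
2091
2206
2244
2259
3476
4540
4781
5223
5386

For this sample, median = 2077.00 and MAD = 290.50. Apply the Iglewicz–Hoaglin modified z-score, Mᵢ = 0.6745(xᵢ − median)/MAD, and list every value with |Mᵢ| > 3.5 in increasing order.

4540, 4781, 5223, 5386

|Mᵢ| > 3.5 ⇔ |xᵢ − 2077.00| > 3.5·290.50/0.6745 = 1507.41.
So outliers lie outside [569.59, 3584.41].
4540: M = 5.72 → outlier.
4781: M = 6.28 → outlier.
5223: M = 7.30 → outlier.
5386: M = 7.68 → outlier.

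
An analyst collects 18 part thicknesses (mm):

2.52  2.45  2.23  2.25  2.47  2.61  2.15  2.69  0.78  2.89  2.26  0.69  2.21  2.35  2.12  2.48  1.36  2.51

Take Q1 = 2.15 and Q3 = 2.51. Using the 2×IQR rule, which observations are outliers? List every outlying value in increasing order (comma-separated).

0.69, 0.78, 1.36

IQR = Q3 − Q1 = 2.51 − 2.15 = 0.36.
Lower fence = Q1 − 2·IQR = 2.15 − 0.72 = 1.43.
Upper fence = Q3 + 2·IQR = 2.51 + 0.72 = 3.23.
0.69 < 1.43 → outlier.
0.78 < 1.43 → outlier.
1.36 < 1.43 → outlier.
All remaining values lie within [1.43, 3.23].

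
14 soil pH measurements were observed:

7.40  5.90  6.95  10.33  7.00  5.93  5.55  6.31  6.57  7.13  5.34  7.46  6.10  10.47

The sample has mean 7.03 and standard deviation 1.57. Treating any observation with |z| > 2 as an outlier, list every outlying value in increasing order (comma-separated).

10.33, 10.47

Cutoffs at x̄ ± 2s: 7.03 ± 2·1.57 = [3.89, 10.17].
10.33: z = 2.10, |z| > 2 → outlier.
10.47: z = 2.19, |z| > 2 → outlier.
Every other value lies within [3.89, 10.17].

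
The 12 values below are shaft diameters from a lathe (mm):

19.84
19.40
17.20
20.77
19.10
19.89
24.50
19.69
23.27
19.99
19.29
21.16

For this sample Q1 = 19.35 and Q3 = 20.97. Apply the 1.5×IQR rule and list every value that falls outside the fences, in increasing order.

IQR = Q3 − Q1 = 20.97 − 19.35 = 1.62.
Lower fence = Q1 − 1.5·IQR = 19.35 − 2.43 = 16.92.
Upper fence = Q3 + 1.5·IQR = 20.97 + 2.43 = 23.40.
24.50 > 23.40 → outlier.
All remaining values lie within [16.92, 23.40].

24.50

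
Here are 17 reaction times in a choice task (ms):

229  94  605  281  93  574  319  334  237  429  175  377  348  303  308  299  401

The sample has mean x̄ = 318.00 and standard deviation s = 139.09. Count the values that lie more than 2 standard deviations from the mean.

Cutoffs: x̄ ± 2s = [39.82, 596.18].
Outside the cutoffs: 605.

1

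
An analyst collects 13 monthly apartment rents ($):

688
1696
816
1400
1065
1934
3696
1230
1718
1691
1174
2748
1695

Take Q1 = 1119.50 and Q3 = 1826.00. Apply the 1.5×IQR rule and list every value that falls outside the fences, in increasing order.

IQR = Q3 − Q1 = 1826.00 − 1119.50 = 706.50.
Lower fence = Q1 − 1.5·IQR = 1119.50 − 1059.75 = 59.75.
Upper fence = Q3 + 1.5·IQR = 1826.00 + 1059.75 = 2885.75.
3696 > 2885.75 → outlier.
All remaining values lie within [59.75, 2885.75].

3696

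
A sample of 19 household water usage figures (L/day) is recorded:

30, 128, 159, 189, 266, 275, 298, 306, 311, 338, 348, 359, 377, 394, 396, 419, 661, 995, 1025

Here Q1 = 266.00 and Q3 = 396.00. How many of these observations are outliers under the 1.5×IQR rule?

IQR = 130.00; fences at 266.00 − 195.00 = 71.00 and 396.00 + 195.00 = 591.00.
Outside the cutoffs: 30, 661, 995, 1025.

4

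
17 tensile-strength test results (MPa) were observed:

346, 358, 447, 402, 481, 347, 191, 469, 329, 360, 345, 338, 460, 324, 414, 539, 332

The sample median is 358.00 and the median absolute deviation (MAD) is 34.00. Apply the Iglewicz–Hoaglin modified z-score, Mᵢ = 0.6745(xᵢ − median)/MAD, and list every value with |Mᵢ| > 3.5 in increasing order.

539

|Mᵢ| > 3.5 ⇔ |xᵢ − 358.00| > 3.5·34.00/0.6745 = 176.43.
So outliers lie outside [181.57, 534.43].
539: M = 3.59 → outlier.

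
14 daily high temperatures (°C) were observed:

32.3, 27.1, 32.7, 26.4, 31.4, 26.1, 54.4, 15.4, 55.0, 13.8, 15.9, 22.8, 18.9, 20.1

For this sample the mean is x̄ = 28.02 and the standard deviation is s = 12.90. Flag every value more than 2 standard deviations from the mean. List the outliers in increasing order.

Cutoffs at x̄ ± 2s: 28.02 ± 2·12.90 = [2.22, 53.82].
54.4: z = 2.04, |z| > 2 → outlier.
55.0: z = 2.09, |z| > 2 → outlier.
Every other value lies within [2.22, 53.82].

54.4, 55.0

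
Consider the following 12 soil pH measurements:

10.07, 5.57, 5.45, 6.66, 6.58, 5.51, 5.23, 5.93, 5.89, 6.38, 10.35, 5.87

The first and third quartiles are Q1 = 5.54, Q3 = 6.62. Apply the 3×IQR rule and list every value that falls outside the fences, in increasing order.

10.07, 10.35

IQR = Q3 − Q1 = 6.62 − 5.54 = 1.08.
Lower fence = Q1 − 3·IQR = 5.54 − 3.24 = 2.30.
Upper fence = Q3 + 3·IQR = 6.62 + 3.24 = 9.86.
10.07 > 9.86 → outlier.
10.35 > 9.86 → outlier.
All remaining values lie within [2.30, 9.86].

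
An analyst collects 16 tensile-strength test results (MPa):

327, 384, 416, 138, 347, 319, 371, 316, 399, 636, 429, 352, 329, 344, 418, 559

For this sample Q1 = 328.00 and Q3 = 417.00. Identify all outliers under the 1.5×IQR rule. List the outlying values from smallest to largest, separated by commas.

138, 559, 636

IQR = Q3 − Q1 = 417.00 − 328.00 = 89.00.
Lower fence = Q1 − 1.5·IQR = 328.00 − 133.50 = 194.50.
Upper fence = Q3 + 1.5·IQR = 417.00 + 133.50 = 550.50.
138 < 194.50 → outlier.
559 > 550.50 → outlier.
636 > 550.50 → outlier.
All remaining values lie within [194.50, 550.50].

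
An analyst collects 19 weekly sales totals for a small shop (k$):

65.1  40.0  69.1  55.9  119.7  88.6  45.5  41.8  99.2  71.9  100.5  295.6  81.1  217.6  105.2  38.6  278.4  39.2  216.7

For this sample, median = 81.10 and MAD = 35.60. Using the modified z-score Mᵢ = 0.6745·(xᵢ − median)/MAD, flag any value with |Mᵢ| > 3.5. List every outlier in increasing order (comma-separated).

|Mᵢ| > 3.5 ⇔ |xᵢ − 81.10| > 3.5·35.60/0.6745 = 184.73.
So outliers lie outside [-103.63, 265.83].
278.4: M = 3.74 → outlier.
295.6: M = 4.06 → outlier.

278.4, 295.6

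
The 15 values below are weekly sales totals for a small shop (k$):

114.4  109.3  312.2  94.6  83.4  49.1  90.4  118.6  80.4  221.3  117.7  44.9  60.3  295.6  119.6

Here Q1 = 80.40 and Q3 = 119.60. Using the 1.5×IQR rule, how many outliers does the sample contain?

3

IQR = 39.20; fences at 80.40 − 58.80 = 21.60 and 119.60 + 58.80 = 178.40.
Outside the cutoffs: 221.3, 295.6, 312.2.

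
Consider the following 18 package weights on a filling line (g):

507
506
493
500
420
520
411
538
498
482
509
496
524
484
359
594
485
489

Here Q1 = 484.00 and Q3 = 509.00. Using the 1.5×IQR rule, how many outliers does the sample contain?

4

IQR = 25.00; fences at 484.00 − 37.50 = 446.50 and 509.00 + 37.50 = 546.50.
Outside the cutoffs: 359, 411, 420, 594.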